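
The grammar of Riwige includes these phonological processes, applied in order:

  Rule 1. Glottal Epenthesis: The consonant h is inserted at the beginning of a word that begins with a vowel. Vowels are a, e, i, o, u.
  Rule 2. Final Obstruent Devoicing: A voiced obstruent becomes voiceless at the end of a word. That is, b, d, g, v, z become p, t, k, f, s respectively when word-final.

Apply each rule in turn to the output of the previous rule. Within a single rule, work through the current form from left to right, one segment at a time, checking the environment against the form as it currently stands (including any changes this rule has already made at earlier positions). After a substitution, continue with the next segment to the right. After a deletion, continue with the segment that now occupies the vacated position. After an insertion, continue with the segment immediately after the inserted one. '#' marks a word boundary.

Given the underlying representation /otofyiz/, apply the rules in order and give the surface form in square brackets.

[hotofyis]

Rule 1 Glottal Epenthesis: [otofyiz] → [hotofyiz]
Rule 2 Final Obstruent Devoicing: [hotofyiz] → [hotofyis]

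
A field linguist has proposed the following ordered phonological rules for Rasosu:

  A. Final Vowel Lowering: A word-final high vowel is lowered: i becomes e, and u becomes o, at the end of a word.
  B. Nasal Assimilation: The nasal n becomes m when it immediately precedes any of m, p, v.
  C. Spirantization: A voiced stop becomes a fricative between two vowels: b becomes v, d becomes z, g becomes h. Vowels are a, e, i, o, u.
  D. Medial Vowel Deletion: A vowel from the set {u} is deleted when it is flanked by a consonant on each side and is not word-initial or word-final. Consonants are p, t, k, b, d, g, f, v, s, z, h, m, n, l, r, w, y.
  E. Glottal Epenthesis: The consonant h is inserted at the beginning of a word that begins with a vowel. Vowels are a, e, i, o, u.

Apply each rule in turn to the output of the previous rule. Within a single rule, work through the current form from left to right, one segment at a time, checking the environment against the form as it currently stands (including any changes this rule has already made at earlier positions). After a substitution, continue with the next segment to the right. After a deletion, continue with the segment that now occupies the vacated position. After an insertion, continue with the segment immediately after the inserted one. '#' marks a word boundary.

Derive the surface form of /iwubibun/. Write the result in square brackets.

[hiwvivn]

A Final Vowel Lowering: no change — [iwubibun]
B Nasal Assimilation: no change — [iwubibun]
C Spirantization: [iwubibun] → [iwuvivun]
D Medial Vowel Deletion: [iwuvivun] → [iwvivn]
E Glottal Epenthesis: [iwvivn] → [hiwvivn]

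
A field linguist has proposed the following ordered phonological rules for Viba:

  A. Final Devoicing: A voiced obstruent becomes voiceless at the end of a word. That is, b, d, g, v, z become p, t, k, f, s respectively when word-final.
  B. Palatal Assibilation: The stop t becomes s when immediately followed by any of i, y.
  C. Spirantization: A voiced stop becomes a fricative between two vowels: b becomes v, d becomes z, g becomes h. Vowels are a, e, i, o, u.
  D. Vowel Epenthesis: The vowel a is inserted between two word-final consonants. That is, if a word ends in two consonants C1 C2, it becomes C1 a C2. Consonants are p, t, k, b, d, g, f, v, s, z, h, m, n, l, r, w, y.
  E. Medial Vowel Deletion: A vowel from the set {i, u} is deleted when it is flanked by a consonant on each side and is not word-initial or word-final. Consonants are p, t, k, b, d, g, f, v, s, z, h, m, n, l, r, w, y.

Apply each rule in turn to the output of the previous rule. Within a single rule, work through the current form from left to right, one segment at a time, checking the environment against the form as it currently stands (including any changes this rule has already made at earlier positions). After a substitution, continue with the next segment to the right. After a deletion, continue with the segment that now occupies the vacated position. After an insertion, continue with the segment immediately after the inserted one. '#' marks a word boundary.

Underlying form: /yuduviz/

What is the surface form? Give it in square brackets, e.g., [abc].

A Final Devoicing: [yuduviz] → [yuduvis]
B Palatal Assibilation: no change — [yuduvis]
C Spirantization: [yuduvis] → [yuzuvis]
D Vowel Epenthesis: no change — [yuzuvis]
E Medial Vowel Deletion: [yuzuvis] → [yzvs]

[yzvs]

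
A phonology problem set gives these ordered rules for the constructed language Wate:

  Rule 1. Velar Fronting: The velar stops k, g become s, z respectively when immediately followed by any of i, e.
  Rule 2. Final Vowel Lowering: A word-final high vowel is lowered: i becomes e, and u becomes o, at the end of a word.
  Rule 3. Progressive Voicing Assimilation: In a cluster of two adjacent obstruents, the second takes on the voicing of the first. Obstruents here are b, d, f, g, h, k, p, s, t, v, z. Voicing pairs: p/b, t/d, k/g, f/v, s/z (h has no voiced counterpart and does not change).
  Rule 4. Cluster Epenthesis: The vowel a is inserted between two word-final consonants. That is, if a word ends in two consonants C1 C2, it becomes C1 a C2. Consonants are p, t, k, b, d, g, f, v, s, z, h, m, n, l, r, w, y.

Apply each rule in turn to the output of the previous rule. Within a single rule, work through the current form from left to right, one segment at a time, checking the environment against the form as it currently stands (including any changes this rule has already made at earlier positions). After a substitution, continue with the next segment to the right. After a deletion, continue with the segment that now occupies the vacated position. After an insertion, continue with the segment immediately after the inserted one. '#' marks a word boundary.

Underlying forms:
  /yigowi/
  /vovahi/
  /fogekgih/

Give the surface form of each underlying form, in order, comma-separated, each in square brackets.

/yigowi/:
  Rule 1 Velar Fronting: no change — [yigowi]
  Rule 2 Final Vowel Lowering: [yigowi] → [yigowe]
  Rule 3 Progressive Voicing Assimilation: no change — [yigowe]
  Rule 4 Cluster Epenthesis: no change — [yigowe]
/vovahi/:
  Rule 1 Velar Fronting: no change — [vovahi]
  Rule 2 Final Vowel Lowering: [vovahi] → [vovahe]
  Rule 3 Progressive Voicing Assimilation: no change — [vovahe]
  Rule 4 Cluster Epenthesis: no change — [vovahe]
/fogekgih/:
  Rule 1 Velar Fronting: [fogekgih] → [fozekzih]
  Rule 2 Final Vowel Lowering: no change — [fozekzih]
  Rule 3 Progressive Voicing Assimilation: [fozekzih] → [fozeksih]
  Rule 4 Cluster Epenthesis: no change — [fozeksih]

[yigowe], [vovahe], [fozeksih]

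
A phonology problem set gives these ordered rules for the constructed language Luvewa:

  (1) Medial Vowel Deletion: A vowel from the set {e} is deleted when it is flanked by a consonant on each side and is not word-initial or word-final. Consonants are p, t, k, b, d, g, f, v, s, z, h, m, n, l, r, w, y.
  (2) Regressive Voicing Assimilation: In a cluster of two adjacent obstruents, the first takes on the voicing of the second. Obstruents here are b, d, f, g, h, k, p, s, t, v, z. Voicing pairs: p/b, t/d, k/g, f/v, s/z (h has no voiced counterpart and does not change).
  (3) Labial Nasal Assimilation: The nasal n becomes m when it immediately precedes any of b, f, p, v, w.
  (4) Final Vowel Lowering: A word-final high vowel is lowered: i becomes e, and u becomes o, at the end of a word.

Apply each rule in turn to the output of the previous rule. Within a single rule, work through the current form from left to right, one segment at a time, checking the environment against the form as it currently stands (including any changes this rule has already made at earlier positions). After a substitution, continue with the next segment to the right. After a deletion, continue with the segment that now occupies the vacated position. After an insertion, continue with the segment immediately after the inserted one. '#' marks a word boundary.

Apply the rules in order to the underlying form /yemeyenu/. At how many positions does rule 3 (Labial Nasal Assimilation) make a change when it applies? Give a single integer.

0

(1) Medial Vowel Deletion: [yemeyenu] → [ymynu]
(2) Regressive Voicing Assimilation: no change — [ymynu]
(3) Labial Nasal Assimilation: no change — [ymynu]
(4) Final Vowel Lowering: [ymynu] → [ymyno]
Rule 3 changed 0 position(s).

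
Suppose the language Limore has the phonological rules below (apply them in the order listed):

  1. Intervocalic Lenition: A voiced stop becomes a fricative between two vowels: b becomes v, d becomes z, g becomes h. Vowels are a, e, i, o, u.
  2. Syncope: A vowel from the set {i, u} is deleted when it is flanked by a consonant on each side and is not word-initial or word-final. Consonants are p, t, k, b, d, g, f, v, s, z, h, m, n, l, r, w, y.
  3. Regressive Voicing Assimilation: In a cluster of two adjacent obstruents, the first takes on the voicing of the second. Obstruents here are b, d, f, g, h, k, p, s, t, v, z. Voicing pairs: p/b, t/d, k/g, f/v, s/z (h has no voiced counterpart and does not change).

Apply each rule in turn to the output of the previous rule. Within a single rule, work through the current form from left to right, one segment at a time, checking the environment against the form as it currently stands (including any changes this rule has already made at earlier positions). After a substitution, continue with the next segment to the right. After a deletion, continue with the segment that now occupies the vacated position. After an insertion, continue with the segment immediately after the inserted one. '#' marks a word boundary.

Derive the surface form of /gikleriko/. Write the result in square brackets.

[kklerko]

1 Intervocalic Lenition: no change — [gikleriko]
2 Syncope: [gikleriko] → [gklerko]
3 Regressive Voicing Assimilation: [gklerko] → [kklerko]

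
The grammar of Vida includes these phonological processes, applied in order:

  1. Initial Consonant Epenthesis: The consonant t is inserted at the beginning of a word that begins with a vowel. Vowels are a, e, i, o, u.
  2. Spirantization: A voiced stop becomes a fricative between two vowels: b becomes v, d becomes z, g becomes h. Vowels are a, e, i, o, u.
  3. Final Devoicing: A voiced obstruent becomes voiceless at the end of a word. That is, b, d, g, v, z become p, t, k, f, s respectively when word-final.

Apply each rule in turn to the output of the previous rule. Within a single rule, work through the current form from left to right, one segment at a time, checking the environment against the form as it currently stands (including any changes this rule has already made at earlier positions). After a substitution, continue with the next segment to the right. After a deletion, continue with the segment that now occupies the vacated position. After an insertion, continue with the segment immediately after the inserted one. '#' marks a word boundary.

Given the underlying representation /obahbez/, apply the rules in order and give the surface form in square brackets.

1 Initial Consonant Epenthesis: [obahbez] → [tobahbez]
2 Spirantization: [tobahbez] → [tovahbez]
3 Final Devoicing: [tovahbez] → [tovahbes]

[tovahbes]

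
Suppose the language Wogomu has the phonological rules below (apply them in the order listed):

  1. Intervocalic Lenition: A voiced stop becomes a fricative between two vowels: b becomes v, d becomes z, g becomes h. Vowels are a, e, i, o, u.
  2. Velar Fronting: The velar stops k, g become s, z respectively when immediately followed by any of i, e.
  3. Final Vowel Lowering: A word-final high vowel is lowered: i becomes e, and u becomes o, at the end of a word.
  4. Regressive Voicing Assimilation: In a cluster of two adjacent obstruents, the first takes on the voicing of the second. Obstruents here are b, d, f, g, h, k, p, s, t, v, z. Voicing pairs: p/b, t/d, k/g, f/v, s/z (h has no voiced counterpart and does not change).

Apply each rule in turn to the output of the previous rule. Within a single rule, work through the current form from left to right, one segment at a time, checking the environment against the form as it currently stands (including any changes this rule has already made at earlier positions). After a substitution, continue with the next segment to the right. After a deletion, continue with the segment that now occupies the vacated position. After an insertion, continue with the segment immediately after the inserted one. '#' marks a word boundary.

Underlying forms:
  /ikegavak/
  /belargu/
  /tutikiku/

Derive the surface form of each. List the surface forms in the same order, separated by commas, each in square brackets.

[isehavak], [belargo], [tutisiko]

/ikegavak/:
  1 Intervocalic Lenition: [ikegavak] → [ikehavak]
  2 Velar Fronting: [ikehavak] → [isehavak]
  3 Final Vowel Lowering: no change — [isehavak]
  4 Regressive Voicing Assimilation: no change — [isehavak]
/belargu/:
  1 Intervocalic Lenition: no change — [belargu]
  2 Velar Fronting: no change — [belargu]
  3 Final Vowel Lowering: [belargu] → [belargo]
  4 Regressive Voicing Assimilation: no change — [belargo]
/tutikiku/:
  1 Intervocalic Lenition: no change — [tutikiku]
  2 Velar Fronting: [tutikiku] → [tutisiku]
  3 Final Vowel Lowering: [tutisiku] → [tutisiko]
  4 Regressive Voicing Assimilation: no change — [tutisiko]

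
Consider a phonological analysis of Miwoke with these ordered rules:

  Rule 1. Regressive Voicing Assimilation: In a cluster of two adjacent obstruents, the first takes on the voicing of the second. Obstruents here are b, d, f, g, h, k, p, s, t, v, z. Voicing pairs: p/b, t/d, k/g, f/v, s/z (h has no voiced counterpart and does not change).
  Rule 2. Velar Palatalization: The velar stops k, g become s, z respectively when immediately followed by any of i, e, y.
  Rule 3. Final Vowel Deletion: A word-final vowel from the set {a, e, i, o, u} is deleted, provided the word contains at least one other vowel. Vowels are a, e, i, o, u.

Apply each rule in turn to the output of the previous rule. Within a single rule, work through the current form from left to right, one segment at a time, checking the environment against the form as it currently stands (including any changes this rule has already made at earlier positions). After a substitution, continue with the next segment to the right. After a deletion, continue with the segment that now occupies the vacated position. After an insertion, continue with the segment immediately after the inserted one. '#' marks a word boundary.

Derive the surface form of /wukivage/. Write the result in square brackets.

Rule 1 Regressive Voicing Assimilation: no change — [wukivage]
Rule 2 Velar Palatalization: [wukivage] → [wusivaze]
Rule 3 Final Vowel Deletion: [wusivaze] → [wusivaz]

[wusivaz]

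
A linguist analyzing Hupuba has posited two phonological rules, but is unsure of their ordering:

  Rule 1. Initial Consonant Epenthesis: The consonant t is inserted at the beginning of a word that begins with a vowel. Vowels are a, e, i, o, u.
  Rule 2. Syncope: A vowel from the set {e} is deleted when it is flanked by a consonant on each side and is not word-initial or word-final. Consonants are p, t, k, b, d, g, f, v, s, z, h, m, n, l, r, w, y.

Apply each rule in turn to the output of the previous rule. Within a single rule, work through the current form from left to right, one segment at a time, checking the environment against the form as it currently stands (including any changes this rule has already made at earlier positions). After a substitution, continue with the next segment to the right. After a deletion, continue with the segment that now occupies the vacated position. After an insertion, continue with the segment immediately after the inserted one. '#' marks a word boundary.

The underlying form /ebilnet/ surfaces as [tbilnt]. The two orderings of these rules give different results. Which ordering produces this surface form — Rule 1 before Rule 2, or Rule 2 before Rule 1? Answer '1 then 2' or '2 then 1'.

Order 1 then 2:
  1 Initial Consonant Epenthesis: [ebilnet] → [tebilnet]
  2 Syncope: [tebilnet] → [tbilnt]
  result: [tbilnt]
Order 2 then 1:
  2 Syncope: [ebilnet] → [ebilnt]
  1 Initial Consonant Epenthesis: [ebilnt] → [tebilnt]
  result: [tebilnt]

1 then 2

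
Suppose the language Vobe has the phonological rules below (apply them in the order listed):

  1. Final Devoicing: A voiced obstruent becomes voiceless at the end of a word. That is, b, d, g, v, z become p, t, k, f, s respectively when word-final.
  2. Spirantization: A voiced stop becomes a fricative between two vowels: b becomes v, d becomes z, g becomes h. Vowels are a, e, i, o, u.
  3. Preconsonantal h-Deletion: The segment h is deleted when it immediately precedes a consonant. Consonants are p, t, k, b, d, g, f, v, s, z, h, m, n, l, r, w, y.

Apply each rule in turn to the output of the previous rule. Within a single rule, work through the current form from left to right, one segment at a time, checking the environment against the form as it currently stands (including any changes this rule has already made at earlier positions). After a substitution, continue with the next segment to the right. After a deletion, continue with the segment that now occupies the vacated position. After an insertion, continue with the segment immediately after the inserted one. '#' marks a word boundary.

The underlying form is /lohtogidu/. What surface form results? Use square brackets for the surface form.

1 Final Devoicing: no change — [lohtogidu]
2 Spirantization: [lohtogidu] → [lohtohizu]
3 Preconsonantal h-Deletion: [lohtohizu] → [lotohizu]

[lotohizu]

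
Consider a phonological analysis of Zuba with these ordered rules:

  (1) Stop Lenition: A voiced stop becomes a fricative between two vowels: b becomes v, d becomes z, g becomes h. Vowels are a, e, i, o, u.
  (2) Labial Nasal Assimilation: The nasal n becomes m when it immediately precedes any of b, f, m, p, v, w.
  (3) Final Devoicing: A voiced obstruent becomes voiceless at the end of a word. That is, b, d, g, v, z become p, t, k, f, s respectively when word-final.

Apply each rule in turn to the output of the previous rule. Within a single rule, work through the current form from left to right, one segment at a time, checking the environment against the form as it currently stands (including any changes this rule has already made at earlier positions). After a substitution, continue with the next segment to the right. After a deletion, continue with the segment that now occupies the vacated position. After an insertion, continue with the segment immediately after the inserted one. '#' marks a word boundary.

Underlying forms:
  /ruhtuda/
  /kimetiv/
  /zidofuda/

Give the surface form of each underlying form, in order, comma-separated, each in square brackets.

[ruhtuza], [kimetif], [zizofuza]

/ruhtuda/:
  (1) Stop Lenition: [ruhtuda] → [ruhtuza]
  (2) Labial Nasal Assimilation: no change — [ruhtuza]
  (3) Final Devoicing: no change — [ruhtuza]
/kimetiv/:
  (1) Stop Lenition: no change — [kimetiv]
  (2) Labial Nasal Assimilation: no change — [kimetiv]
  (3) Final Devoicing: [kimetiv] → [kimetif]
/zidofuda/:
  (1) Stop Lenition: [zidofuda] → [zizofuza]
  (2) Labial Nasal Assimilation: no change — [zizofuza]
  (3) Final Devoicing: no change — [zizofuza]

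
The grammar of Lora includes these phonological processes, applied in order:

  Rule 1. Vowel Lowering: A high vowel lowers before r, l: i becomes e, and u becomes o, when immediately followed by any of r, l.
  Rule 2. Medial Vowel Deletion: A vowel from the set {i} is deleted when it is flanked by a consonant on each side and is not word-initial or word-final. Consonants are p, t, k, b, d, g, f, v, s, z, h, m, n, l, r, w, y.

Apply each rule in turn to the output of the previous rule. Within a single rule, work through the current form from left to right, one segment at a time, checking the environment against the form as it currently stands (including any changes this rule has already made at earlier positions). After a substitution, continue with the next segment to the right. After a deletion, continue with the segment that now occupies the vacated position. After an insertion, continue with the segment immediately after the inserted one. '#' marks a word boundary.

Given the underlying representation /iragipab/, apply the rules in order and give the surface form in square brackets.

[eragpab]

Rule 1 Vowel Lowering: [iragipab] → [eragipab]
Rule 2 Medial Vowel Deletion: [eragipab] → [eragpab]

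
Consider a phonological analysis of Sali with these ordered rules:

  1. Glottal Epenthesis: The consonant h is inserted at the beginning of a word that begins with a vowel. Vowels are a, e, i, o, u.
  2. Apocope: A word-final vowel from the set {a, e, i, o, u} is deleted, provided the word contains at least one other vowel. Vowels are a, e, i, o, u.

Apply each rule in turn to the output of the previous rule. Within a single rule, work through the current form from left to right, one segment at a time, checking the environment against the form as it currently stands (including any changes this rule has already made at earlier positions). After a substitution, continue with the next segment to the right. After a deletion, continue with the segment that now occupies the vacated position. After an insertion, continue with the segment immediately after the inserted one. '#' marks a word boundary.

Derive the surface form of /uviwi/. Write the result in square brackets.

1 Glottal Epenthesis: [uviwi] → [huviwi]
2 Apocope: [huviwi] → [huviw]

[huviw]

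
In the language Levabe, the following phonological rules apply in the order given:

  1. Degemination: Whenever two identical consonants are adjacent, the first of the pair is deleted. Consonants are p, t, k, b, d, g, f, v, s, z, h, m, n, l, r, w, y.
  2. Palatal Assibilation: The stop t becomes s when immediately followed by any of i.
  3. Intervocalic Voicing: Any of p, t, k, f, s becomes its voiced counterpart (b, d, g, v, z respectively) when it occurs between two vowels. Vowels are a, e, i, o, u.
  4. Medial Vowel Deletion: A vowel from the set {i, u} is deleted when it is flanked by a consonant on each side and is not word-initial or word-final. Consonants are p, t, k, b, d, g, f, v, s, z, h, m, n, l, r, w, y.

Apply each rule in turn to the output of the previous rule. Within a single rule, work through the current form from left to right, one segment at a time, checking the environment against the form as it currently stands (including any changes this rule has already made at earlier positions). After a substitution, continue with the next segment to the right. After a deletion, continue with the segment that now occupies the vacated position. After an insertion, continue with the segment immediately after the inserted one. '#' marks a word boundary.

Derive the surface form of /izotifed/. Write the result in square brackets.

1 Degemination: no change — [izotifed]
2 Palatal Assibilation: [izotifed] → [izosifed]
3 Intervocalic Voicing: [izosifed] → [izozived]
4 Medial Vowel Deletion: [izozived] → [izozved]

[izozved]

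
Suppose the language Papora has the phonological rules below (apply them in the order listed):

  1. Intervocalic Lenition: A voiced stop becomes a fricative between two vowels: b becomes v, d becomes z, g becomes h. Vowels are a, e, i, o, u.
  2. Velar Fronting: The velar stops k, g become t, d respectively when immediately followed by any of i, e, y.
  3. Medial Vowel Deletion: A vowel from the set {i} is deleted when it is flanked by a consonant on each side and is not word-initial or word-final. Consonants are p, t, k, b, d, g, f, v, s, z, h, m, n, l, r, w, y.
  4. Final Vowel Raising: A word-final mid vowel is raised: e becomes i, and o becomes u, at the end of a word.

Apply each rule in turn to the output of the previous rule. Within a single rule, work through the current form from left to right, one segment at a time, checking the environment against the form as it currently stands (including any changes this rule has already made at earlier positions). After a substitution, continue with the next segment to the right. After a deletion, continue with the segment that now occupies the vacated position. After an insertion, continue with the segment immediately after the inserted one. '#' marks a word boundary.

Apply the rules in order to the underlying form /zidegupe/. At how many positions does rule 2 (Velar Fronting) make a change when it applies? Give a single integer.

1 Intervocalic Lenition: [zidegupe] → [zizehupe]
2 Velar Fronting: no change — [zizehupe]
3 Medial Vowel Deletion: [zizehupe] → [zzehupe]
4 Final Vowel Raising: [zzehupe] → [zzehupi]
Rule 2 changed 0 position(s).

0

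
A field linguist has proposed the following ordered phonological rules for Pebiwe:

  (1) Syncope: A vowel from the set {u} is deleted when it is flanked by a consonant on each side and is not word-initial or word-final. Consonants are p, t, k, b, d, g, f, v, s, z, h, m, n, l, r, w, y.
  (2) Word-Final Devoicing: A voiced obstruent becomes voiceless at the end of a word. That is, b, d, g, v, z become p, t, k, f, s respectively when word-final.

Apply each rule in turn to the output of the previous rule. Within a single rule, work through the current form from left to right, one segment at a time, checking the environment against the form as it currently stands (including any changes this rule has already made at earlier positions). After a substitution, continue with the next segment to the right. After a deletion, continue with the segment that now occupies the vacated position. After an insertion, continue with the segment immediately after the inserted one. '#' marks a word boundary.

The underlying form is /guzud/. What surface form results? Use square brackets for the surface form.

(1) Syncope: [guzud] → [gzd]
(2) Word-Final Devoicing: [gzd] → [gzt]

[gzt]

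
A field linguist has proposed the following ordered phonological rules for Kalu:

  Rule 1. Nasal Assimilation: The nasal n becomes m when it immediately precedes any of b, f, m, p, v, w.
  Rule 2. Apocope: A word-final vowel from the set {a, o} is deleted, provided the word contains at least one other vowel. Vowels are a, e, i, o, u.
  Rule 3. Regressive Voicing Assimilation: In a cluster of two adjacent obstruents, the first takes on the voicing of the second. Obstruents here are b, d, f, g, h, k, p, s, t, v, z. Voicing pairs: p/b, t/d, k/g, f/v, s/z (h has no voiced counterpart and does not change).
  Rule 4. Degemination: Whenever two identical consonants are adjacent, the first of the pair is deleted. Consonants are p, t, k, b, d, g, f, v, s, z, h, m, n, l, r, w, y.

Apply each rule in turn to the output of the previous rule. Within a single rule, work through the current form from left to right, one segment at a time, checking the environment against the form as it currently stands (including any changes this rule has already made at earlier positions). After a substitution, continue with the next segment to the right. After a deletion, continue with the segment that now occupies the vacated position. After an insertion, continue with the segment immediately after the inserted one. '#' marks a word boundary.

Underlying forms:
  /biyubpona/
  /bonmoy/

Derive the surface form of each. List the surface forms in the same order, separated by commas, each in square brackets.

/biyubpona/:
  Rule 1 Nasal Assimilation: no change — [biyubpona]
  Rule 2 Apocope: [biyubpona] → [biyubpon]
  Rule 3 Regressive Voicing Assimilation: [biyubpon] → [biyuppon]
  Rule 4 Degemination: [biyuppon] → [biyupon]
/bonmoy/:
  Rule 1 Nasal Assimilation: [bonmoy] → [bommoy]
  Rule 2 Apocope: no change — [bommoy]
  Rule 3 Regressive Voicing Assimilation: no change — [bommoy]
  Rule 4 Degemination: [bommoy] → [bomoy]

[biyupon], [bomoy]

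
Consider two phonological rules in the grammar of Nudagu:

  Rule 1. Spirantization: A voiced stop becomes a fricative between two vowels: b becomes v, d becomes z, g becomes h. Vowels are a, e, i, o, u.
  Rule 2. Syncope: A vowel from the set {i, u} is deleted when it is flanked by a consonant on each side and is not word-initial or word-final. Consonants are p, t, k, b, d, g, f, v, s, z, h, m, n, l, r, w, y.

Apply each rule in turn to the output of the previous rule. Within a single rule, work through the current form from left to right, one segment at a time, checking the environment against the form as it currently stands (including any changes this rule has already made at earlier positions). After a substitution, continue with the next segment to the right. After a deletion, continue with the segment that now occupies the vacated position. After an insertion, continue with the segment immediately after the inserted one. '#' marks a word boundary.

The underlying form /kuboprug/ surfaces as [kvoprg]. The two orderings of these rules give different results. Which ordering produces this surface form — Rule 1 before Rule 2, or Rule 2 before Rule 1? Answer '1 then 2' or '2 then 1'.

1 then 2

Order 1 then 2:
  1 Spirantization: [kuboprug] → [kuvoprug]
  2 Syncope: [kuvoprug] → [kvoprg]
  result: [kvoprg]
Order 2 then 1:
  2 Syncope: [kuboprug] → [kboprg]
  1 Spirantization: no change — [kboprg]
  result: [kboprg]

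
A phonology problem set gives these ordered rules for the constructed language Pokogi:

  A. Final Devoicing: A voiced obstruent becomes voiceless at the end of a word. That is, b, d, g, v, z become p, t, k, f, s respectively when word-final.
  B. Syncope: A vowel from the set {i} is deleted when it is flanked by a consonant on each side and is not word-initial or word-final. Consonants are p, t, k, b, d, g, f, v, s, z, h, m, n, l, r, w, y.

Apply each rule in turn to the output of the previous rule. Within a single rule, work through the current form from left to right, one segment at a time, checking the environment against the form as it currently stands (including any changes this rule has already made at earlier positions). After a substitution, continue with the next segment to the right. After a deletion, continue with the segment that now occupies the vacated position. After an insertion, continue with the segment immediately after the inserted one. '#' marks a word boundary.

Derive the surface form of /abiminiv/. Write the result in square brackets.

A Final Devoicing: [abiminiv] → [abiminif]
B Syncope: [abiminif] → [abmnf]

[abmnf]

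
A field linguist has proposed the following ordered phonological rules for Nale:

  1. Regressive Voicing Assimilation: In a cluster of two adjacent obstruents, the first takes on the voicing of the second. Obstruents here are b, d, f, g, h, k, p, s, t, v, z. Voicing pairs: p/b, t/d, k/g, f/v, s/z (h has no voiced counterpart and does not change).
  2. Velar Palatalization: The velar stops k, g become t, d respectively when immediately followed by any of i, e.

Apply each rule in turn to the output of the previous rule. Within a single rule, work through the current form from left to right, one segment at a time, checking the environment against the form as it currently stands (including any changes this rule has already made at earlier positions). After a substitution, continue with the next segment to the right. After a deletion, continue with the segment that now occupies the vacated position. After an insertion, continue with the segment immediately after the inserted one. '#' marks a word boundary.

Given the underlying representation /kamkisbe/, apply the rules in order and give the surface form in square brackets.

1 Regressive Voicing Assimilation: [kamkisbe] → [kamkizbe]
2 Velar Palatalization: [kamkizbe] → [kamtizbe]

[kamtizbe]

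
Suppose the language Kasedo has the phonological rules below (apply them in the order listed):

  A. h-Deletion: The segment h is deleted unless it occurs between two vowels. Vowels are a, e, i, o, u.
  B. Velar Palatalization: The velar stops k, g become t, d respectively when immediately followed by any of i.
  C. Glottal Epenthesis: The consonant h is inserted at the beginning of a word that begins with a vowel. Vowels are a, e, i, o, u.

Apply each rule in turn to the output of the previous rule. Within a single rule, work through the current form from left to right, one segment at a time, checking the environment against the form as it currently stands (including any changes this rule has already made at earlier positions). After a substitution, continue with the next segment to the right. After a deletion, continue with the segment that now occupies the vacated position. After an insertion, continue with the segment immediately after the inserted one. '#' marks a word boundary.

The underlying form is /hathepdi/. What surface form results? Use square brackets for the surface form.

A h-Deletion: [hathepdi] → [atepdi]
B Velar Palatalization: no change — [atepdi]
C Glottal Epenthesis: [atepdi] → [hatepdi]

[hatepdi]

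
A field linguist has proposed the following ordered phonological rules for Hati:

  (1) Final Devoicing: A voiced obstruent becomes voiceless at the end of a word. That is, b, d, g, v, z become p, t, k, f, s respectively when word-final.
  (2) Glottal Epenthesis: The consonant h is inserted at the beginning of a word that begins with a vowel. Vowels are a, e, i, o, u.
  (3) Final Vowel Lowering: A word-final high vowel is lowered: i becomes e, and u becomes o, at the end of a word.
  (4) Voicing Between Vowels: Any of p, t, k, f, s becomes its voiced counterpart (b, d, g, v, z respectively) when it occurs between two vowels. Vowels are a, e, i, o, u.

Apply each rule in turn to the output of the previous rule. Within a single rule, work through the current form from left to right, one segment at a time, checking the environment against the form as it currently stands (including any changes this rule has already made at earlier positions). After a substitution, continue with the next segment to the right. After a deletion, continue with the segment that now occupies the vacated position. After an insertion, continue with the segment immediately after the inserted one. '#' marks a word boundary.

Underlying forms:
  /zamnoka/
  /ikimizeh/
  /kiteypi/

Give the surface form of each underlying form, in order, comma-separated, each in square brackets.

/zamnoka/:
  (1) Final Devoicing: no change — [zamnoka]
  (2) Glottal Epenthesis: no change — [zamnoka]
  (3) Final Vowel Lowering: no change — [zamnoka]
  (4) Voicing Between Vowels: [zamnoka] → [zamnoga]
/ikimizeh/:
  (1) Final Devoicing: no change — [ikimizeh]
  (2) Glottal Epenthesis: [ikimizeh] → [hikimizeh]
  (3) Final Vowel Lowering: no change — [hikimizeh]
  (4) Voicing Between Vowels: [hikimizeh] → [higimizeh]
/kiteypi/:
  (1) Final Devoicing: no change — [kiteypi]
  (2) Glottal Epenthesis: no change — [kiteypi]
  (3) Final Vowel Lowering: [kiteypi] → [kiteype]
  (4) Voicing Between Vowels: [kiteype] → [kideype]

[zamnoga], [higimizeh], [kideype]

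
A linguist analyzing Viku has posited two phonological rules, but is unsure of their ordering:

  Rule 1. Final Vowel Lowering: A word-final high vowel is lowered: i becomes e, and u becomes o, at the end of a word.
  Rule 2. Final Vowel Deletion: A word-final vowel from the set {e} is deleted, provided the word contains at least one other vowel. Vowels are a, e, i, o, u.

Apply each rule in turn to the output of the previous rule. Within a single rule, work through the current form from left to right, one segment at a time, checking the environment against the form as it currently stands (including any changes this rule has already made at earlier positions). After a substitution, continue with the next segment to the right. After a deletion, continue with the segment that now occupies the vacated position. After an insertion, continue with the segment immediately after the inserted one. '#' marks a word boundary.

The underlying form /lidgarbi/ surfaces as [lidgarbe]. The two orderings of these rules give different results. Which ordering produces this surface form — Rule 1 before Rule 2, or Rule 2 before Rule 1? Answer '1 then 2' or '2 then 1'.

2 then 1

Order 1 then 2:
  1 Final Vowel Lowering: [lidgarbi] → [lidgarbe]
  2 Final Vowel Deletion: [lidgarbe] → [lidgarb]
  result: [lidgarb]
Order 2 then 1:
  2 Final Vowel Deletion: no change — [lidgarbi]
  1 Final Vowel Lowering: [lidgarbi] → [lidgarbe]
  result: [lidgarbe]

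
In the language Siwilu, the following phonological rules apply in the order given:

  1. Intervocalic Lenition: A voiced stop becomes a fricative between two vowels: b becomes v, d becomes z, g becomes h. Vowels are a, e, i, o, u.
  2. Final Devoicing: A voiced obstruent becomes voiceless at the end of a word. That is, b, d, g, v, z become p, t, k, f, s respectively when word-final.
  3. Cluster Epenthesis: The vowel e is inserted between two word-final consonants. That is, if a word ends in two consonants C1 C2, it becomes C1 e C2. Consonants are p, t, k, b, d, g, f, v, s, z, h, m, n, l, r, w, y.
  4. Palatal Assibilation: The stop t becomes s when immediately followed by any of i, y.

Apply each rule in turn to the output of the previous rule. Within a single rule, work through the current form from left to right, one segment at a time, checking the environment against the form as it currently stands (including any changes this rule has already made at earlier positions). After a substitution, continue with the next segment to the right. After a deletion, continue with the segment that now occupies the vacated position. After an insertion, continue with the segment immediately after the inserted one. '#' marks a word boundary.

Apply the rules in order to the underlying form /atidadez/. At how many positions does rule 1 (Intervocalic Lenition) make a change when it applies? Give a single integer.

2

1 Intervocalic Lenition: [atidadez] → [atizazez]
2 Final Devoicing: [atizazez] → [atizazes]
3 Cluster Epenthesis: no change — [atizazes]
4 Palatal Assibilation: [atizazes] → [asizazes]
Rule 1 changed 2 position(s).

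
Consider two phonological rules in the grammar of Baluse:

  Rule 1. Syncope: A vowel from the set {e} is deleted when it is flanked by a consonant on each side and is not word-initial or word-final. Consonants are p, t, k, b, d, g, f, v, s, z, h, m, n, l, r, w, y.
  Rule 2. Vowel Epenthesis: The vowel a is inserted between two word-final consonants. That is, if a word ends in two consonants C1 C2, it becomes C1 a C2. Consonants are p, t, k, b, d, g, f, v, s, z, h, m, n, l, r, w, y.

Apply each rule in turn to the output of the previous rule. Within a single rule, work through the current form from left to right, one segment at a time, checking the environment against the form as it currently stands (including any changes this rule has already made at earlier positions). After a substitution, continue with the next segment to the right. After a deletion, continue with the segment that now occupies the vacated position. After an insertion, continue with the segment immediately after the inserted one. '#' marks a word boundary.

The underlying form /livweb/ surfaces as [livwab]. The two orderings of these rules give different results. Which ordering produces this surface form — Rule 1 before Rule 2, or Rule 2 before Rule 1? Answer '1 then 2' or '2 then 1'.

1 then 2

Order 1 then 2:
  1 Syncope: [livweb] → [livwb]
  2 Vowel Epenthesis: [livwb] → [livwab]
  result: [livwab]
Order 2 then 1:
  2 Vowel Epenthesis: no change — [livweb]
  1 Syncope: [livweb] → [livwb]
  result: [livwb]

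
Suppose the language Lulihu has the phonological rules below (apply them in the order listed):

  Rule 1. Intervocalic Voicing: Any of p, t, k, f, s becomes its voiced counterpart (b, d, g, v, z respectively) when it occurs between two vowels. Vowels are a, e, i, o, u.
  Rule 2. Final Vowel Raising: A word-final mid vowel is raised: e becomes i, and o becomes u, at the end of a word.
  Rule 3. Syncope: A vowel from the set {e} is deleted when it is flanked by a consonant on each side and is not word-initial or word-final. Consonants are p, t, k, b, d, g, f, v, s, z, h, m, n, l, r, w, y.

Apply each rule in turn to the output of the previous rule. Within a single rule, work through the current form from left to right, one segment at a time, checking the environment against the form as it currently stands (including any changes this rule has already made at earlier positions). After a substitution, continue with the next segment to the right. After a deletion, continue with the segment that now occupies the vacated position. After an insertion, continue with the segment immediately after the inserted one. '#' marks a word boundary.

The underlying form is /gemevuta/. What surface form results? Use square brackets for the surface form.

[gmvuda]

Rule 1 Intervocalic Voicing: [gemevuta] → [gemevuda]
Rule 2 Final Vowel Raising: no change — [gemevuda]
Rule 3 Syncope: [gemevuda] → [gmvuda]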